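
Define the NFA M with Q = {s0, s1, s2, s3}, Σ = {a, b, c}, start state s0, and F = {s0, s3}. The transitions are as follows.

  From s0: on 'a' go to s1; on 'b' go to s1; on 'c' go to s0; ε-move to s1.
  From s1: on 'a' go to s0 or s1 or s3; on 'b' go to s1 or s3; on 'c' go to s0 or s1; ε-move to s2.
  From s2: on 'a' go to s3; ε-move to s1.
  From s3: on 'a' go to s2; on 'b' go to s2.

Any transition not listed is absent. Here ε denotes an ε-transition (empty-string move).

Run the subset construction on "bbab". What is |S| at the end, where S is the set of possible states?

Start: ε-closure({s0}) = {s0, s1, s2}.
Read 'b': s0→{s1}, s1→{s1, s3}, s2→∅; union {s1, s3}; ε-closure = {s1, s2, s3}.
Read 'b': s1→{s1, s3}, s2→∅, s3→{s2}; now {s1, s2, s3}.
Read 'a': s1→{s0, s1, s3}, s2→{s3}, s3→{s2}; now {s0, s1, s2, s3}.
Read 'b': s0→{s1}, s1→{s1, s3}, s2→∅, s3→{s2}; now {s1, s2, s3}.
That set has 3 states.

3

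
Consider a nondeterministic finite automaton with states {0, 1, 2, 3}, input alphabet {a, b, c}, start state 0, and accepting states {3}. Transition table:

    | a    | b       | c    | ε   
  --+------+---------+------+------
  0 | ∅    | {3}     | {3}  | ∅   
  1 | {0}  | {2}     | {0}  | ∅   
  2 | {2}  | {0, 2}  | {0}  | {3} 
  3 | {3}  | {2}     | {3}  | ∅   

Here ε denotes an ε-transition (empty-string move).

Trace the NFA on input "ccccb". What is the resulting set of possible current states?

Start in {0}.
Read 'c': 0→{3}; now {3}.
Read 'c': 3→{3}; now {3}.
Read 'c': 3→{3}; now {3}.
Read 'c': 3→{3}; now {3}.
Read 'b': 3→{2}; union {2}; ε-closure = {2, 3}.

{2, 3}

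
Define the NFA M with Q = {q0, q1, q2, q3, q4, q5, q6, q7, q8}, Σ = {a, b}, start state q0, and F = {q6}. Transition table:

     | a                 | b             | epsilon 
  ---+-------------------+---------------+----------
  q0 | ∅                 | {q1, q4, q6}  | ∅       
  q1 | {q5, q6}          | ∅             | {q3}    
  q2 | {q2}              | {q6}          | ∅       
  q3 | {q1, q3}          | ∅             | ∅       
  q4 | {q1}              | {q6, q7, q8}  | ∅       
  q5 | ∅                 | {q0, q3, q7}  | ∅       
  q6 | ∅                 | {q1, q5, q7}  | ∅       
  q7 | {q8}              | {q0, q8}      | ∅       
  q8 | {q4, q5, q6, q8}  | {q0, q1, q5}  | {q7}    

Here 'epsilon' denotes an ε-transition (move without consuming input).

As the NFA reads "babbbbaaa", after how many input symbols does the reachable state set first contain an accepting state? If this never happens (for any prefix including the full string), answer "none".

Start in {q0}.
Read 'b': {q0} → {q1, q3, q4, q6}.
None of the earlier sets intersect F, but {q1, q3, q4, q6} does.

1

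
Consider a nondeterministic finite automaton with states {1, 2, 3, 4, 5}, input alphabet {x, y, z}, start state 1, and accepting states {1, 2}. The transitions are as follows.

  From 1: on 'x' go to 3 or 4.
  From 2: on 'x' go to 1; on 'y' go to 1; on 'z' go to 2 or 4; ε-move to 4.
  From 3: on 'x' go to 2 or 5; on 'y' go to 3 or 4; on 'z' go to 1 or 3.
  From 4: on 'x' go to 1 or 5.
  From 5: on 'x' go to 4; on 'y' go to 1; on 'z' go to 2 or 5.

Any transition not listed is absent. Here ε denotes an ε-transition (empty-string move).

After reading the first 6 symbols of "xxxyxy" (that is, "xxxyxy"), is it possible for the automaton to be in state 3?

Yes

Start in {1}.
Read 'x': 1→{3, 4}; now {3, 4}.
Read 'x': 3→{2, 5}, 4→{1, 5}; union {1, 2, 5}; ε-closure = {1, 2, 4, 5}.
Read 'x': 1→{3, 4}, 2→{1}, 4→{1, 5}, 5→{4}; now {1, 3, 4, 5}.
Read 'y': 1→∅, 3→{3, 4}, 4→∅, 5→{1}; now {1, 3, 4}.
Read 'x': 1→{3, 4}, 3→{2, 5}, 4→{1, 5}; now {1, 2, 3, 4, 5}.
Read 'y': 1→∅, 2→{1}, 3→{3, 4}, 4→∅, 5→{1}; now {1, 3, 4}.
State 3 is in {1, 3, 4}.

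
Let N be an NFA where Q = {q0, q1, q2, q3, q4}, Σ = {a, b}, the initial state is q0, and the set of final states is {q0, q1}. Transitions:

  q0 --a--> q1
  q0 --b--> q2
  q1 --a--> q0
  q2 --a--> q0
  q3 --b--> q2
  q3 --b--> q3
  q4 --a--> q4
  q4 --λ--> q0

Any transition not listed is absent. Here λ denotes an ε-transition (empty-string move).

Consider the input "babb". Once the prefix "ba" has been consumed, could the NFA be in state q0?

Yes

Start in {q0}.
Read 'b': {q0} → {q2}.
Read 'a': {q2} → {q0}.
State q0 is in {q0}.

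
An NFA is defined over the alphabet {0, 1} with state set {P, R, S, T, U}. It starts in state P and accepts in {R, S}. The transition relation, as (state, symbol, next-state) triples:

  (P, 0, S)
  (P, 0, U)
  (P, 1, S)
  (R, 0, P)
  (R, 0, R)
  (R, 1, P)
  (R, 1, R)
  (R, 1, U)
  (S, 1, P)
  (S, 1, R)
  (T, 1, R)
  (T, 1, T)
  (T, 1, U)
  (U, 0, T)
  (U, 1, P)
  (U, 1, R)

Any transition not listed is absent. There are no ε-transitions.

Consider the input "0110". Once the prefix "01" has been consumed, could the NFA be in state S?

No

Start in {P}.
Read '0': {P} → {S, U}.
Read '1': {S, U} → {P, R}.
State S is not in {P, R}.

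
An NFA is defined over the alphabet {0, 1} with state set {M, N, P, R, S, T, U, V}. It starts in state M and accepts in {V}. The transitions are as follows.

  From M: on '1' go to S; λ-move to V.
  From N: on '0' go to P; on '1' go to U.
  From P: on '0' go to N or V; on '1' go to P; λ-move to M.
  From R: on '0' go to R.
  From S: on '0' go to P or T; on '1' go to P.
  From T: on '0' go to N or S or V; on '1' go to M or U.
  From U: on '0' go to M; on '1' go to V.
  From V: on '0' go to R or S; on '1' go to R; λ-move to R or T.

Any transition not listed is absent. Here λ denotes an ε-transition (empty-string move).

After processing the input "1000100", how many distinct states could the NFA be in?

7

Start: ε-closure({M}) = {M, R, T, V}.
Read '1': {M, R, T, V} → {M, R, S, T, U, V}.
Read '0': {M, R, S, T, U, V} → {M, N, P, R, S, T, V}.
Read '0': {M, N, P, R, S, T, V} → {M, N, P, R, S, T, V}.
Read '0': {M, N, P, R, S, T, V} → {M, N, P, R, S, T, V}.
Read '1': {M, N, P, R, S, T, V} → {M, P, R, S, T, U, V}.
Read '0': {M, P, R, S, T, U, V} → {M, N, P, R, S, T, V}.
Read '0': {M, N, P, R, S, T, V} → {M, N, P, R, S, T, V}.
That set has 7 states.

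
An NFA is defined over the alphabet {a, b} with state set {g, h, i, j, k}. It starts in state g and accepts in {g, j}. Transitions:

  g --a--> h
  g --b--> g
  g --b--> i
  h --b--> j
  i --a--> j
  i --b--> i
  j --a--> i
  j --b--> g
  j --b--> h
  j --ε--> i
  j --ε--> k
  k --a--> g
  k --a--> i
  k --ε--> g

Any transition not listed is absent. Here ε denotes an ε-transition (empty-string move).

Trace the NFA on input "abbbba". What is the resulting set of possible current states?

{g, h, i, j, k}

Start in {g}.
Read 'a': g→{h}; now {h}.
Read 'b': h→{j}; union {j}; ε-closure = {g, i, j, k}.
Read 'b': g→{g, i}, i→{i}, j→{g, h}, k→∅; now {g, h, i}.
Read 'b': g→{g, i}, h→{j}, i→{i}; union {g, i, j}; ε-closure = {g, i, j, k}.
Read 'b': g→{g, i}, i→{i}, j→{g, h}, k→∅; now {g, h, i}.
Read 'a': g→{h}, h→∅, i→{j}; union {h, j}; ε-closure = {g, h, i, j, k}.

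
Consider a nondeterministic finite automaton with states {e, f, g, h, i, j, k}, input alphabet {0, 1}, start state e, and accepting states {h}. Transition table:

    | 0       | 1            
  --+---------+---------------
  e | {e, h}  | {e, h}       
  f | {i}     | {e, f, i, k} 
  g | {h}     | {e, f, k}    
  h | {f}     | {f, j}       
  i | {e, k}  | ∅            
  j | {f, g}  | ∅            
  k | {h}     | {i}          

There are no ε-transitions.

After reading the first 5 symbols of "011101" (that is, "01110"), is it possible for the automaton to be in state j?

No

Start in {e}.
Read '0': {e} → {e, h}.
Read '1': {e, h} → {e, f, h, j}.
Read '1': {e, f, h, j} → {e, f, h, i, j, k}.
Read '1': {e, f, h, i, j, k} → {e, f, h, i, j, k}.
Read '0': {e, f, h, i, j, k} → {e, f, g, h, i, k}.
State j is not in {e, f, g, h, i, k}.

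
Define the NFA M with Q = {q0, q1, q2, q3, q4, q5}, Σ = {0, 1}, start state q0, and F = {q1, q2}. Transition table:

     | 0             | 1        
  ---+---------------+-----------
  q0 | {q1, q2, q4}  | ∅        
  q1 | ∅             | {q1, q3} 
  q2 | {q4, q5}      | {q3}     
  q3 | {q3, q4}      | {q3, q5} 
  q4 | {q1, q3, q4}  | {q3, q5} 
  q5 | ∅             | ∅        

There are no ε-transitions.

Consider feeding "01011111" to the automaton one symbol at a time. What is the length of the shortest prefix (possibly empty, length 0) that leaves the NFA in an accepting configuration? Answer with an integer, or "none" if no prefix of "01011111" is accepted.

Start in {q0}.
Read '0': q0→{q1, q2, q4}; now {q1, q2, q4}.
None of the earlier sets intersect F, but {q1, q2, q4} does.

1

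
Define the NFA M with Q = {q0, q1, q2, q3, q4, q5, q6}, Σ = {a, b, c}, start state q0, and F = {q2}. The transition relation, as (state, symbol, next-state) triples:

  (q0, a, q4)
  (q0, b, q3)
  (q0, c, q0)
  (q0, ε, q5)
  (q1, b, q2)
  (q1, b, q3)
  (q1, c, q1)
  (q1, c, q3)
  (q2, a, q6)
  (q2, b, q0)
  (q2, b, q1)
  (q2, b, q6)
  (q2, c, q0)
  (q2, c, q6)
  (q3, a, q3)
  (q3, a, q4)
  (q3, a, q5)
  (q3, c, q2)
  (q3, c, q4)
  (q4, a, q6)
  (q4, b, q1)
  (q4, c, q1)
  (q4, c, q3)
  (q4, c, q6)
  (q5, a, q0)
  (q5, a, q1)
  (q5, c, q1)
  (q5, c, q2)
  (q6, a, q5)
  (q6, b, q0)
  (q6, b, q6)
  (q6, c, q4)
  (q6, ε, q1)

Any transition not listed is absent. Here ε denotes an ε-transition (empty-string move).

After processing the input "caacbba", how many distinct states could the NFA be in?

Start: ε-closure({q0}) = {q0, q5}.
Read 'c': q0→{q0}, q5→{q1, q2}; union {q0, q1, q2}; ε-closure = {q0, q1, q2, q5}.
Read 'a': q0→{q4}, q1→∅, q2→{q6}, q5→{q0, q1}; union {q0, q1, q4, q6}; ε-closure = {q0, q1, q4, q5, q6}.
Read 'a': q0→{q4}, q1→∅, q4→{q6}, q5→{q0, q1}, q6→{q5}; now {q0, q1, q4, q5, q6}.
Read 'c': q0→{q0}, q1→{q1, q3}, q4→{q1, q3, q6}, q5→{q1, q2}, q6→{q4}; union {q0, q1, q2, q3, q4, q6}; ε-closure = {q0, q1, q2, q3, q4, q5, q6}.
Read 'b': q0→{q3}, q1→{q2, q3}, q2→{q0, q1, q6}, q3→∅, q4→{q1}, q5→∅, q6→{q0, q6}; union {q0, q1, q2, q3, q6}; ε-closure = {q0, q1, q2, q3, q5, q6}.
Read 'b': q0→{q3}, q1→{q2, q3}, q2→{q0, q1, q6}, q3→∅, q5→∅, q6→{q0, q6}; union {q0, q1, q2, q3, q6}; ε-closure = {q0, q1, q2, q3, q5, q6}.
Read 'a': q0→{q4}, q1→∅, q2→{q6}, q3→{q3, q4, q5}, q5→{q0, q1}, q6→{q5}; now {q0, q1, q3, q4, q5, q6}.
That set has 6 states.

6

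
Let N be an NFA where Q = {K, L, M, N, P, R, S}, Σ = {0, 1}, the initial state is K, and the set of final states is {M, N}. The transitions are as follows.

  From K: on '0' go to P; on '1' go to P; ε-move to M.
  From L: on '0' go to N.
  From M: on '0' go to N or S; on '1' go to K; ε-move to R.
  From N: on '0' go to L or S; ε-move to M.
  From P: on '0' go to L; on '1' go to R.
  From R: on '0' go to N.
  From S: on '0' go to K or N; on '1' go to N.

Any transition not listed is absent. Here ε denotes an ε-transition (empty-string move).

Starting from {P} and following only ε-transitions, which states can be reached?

Begin with {P}.
No ε-moves leave this set, so the closure equals the set itself.

{P}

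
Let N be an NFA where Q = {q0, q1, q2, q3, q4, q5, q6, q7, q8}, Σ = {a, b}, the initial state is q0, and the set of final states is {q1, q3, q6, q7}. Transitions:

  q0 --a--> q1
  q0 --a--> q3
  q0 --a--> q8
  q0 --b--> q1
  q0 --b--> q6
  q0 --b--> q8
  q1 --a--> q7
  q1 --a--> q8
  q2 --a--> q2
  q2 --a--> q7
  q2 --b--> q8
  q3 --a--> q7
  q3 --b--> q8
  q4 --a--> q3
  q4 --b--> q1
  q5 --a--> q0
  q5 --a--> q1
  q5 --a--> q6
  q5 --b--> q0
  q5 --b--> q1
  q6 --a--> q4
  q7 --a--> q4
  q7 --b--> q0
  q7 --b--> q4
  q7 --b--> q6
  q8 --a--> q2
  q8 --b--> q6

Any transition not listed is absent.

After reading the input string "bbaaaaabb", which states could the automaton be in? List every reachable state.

Start in {q0}.
Read 'b': q0→{q1, q6, q8}; now {q1, q6, q8}.
Read 'b': q1→∅, q6→∅, q8→{q6}; now {q6}.
Read 'a': q6→{q4}; now {q4}.
Read 'a': q4→{q3}; now {q3}.
Read 'a': q3→{q7}; now {q7}.
Read 'a': q7→{q4}; now {q4}.
Read 'a': q4→{q3}; now {q3}.
Read 'b': q3→{q8}; now {q8}.
Read 'b': q8→{q6}; now {q6}.

{q6}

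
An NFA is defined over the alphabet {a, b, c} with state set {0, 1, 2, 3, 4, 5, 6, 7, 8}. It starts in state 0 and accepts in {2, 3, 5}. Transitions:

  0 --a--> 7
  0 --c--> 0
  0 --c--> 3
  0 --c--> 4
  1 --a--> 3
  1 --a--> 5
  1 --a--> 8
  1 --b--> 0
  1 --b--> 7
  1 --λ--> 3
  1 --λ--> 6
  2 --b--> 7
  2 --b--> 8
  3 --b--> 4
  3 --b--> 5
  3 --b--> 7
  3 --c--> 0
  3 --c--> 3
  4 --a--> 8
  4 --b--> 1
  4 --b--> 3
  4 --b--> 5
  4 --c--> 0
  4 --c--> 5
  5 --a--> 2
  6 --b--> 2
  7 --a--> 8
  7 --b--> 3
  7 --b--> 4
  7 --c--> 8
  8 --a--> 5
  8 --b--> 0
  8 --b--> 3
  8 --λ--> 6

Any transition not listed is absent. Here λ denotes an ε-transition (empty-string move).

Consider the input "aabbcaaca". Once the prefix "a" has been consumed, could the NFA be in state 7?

Start in {0}.
Read 'a': {0} → {7}.
State 7 is in {7}.

Yes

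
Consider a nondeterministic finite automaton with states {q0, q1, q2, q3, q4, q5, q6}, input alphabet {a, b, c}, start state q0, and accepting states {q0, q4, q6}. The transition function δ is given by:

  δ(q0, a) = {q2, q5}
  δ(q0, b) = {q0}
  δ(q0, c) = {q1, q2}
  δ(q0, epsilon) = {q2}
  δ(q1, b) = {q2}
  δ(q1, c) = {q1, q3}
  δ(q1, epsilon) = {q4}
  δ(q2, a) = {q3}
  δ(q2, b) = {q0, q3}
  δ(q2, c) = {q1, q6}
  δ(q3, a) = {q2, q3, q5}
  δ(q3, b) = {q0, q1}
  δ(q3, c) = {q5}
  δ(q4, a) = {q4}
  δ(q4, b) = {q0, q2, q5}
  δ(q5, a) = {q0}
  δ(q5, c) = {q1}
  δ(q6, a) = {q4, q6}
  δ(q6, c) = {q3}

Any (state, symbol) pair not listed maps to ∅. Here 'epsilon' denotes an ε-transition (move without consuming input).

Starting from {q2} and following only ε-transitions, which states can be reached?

Begin with {q2}.
No ε-moves leave this set, so the closure equals the set itself.

{q2}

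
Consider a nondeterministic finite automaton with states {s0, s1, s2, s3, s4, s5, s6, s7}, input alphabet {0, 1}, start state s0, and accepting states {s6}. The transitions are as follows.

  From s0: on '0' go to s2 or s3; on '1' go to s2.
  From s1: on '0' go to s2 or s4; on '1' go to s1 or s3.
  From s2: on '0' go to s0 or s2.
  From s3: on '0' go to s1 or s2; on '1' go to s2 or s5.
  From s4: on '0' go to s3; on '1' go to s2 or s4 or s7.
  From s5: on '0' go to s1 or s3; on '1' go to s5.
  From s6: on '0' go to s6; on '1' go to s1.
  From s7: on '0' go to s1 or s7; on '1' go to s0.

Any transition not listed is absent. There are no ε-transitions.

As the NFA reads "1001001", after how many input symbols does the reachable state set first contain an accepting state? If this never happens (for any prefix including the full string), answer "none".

none

Start in {s0}.
Read '1': {s0} → {s2}.
Read '0': {s2} → {s0, s2}.
Read '0': {s0, s2} → {s0, s2, s3}.
Read '1': {s0, s2, s3} → {s2, s5}.
Read '0': {s2, s5} → {s0, s1, s2, s3}.
Read '0': {s0, s1, s2, s3} → {s0, s1, s2, s3, s4}.
Read '1': {s0, s1, s2, s3, s4} → {s1, s2, s3, s4, s5, s7}.
No reachable set along the way intersects F.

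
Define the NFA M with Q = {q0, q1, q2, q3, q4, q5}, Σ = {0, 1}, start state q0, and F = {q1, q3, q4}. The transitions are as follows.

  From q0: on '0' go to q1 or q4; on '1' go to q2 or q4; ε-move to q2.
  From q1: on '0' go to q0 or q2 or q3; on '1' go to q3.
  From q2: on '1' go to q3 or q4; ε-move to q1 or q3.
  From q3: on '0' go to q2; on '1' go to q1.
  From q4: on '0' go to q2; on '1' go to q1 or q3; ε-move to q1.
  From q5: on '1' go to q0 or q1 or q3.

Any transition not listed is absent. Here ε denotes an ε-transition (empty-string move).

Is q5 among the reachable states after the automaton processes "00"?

Start: ε-closure({q0}) = {q0, q1, q2, q3}.
Read '0': {q0, q1, q2, q3} → {q0, q1, q2, q3, q4}.
Read '0': {q0, q1, q2, q3, q4} → {q0, q1, q2, q3, q4}.
State q5 is not in {q0, q1, q2, q3, q4}.

No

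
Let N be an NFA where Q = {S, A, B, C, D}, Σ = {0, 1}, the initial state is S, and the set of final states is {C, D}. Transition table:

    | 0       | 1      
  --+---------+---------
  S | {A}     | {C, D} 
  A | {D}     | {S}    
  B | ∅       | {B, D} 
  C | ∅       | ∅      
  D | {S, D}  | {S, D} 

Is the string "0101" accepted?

Start in {S}.
Read '0': {S} → {A}.
Read '1': {A} → {S}.
Read '0': {S} → {A}.
Read '1': {A} → {S}.
The final set {S} contains no accepting state.

No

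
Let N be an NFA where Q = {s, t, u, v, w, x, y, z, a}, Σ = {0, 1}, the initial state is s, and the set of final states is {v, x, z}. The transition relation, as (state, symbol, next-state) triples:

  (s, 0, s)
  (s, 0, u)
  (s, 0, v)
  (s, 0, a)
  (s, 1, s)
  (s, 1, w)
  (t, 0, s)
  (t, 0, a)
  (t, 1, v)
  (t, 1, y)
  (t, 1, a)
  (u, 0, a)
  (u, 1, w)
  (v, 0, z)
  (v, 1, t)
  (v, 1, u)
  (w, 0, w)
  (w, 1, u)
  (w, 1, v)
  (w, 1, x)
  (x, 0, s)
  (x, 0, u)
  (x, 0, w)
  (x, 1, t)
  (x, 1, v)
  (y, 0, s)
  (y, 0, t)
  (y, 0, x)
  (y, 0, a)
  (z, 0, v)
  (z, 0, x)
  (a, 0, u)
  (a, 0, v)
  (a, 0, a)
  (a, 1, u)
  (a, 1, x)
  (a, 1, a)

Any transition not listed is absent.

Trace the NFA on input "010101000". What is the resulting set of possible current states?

Start in {s}.
Read '0': {s} → {s, u, v, a}.
Read '1': {s, u, v, a} → {s, t, u, w, x, a}.
Read '0': {s, t, u, w, x, a} → {s, u, v, w, a}.
Read '1': {s, u, v, w, a} → {s, t, u, v, w, x, a}.
Read '0': {s, t, u, v, w, x, a} → {s, u, v, w, z, a}.
Read '1': {s, u, v, w, z, a} → {s, t, u, v, w, x, a}.
Read '0': {s, t, u, v, w, x, a} → {s, u, v, w, z, a}.
Read '0': {s, u, v, w, z, a} → {s, u, v, w, x, z, a}.
Read '0': {s, u, v, w, x, z, a} → {s, u, v, w, x, z, a}.

{s, u, v, w, x, z, a}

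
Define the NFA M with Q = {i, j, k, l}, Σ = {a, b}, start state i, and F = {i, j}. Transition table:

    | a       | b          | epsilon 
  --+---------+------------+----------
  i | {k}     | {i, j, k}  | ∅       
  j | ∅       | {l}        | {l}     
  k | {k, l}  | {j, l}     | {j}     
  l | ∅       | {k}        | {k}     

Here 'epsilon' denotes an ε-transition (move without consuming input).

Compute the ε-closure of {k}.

Begin with {k}.
ε-move k → j; add j.
ε-move j → l; add l.

{j, k, l}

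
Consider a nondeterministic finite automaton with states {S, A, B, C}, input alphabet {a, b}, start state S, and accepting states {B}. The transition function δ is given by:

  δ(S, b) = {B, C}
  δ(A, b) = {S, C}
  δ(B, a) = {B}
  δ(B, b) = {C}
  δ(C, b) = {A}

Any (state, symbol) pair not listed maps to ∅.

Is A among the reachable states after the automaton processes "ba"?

No

Start in {S}.
Read 'b': S→{B, C}; now {B, C}.
Read 'a': B→{B}, C→∅; now {B}.
State A is not in {B}.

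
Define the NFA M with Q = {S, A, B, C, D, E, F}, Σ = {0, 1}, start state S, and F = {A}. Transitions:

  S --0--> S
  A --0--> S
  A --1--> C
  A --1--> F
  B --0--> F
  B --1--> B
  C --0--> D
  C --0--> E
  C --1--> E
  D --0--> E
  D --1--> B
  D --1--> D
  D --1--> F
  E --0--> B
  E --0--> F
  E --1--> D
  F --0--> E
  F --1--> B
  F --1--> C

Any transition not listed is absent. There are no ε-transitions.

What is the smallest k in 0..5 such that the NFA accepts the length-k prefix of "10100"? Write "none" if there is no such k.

Start in {S}.
Read '1': {S} → ∅.
The set is empty and remains empty for the remaining 4 symbols.
No reachable set along the way intersects F.

none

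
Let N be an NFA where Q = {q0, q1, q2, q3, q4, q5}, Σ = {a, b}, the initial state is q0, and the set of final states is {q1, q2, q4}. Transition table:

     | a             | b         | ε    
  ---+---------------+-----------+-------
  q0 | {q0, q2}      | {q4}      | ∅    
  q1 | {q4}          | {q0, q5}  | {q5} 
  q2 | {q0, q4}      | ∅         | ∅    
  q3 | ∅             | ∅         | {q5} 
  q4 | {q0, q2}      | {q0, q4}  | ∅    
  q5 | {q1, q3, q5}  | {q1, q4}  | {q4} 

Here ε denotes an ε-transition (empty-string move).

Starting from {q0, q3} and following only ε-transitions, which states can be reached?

Begin with {q0, q3}.
ε-move q3 → q5; add q5.
ε-move q5 → q4; add q4.

{q0, q3, q4, q5}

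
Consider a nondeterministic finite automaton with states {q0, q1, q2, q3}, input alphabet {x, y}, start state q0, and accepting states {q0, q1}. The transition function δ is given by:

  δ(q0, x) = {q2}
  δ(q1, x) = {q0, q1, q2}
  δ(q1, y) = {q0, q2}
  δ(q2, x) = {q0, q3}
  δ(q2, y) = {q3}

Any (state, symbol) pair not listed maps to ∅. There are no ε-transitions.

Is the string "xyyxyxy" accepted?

No

Start in {q0}.
Read 'x': {q0} → {q2}.
Read 'y': {q2} → {q3}.
Read 'y': {q3} → ∅.
The set is empty and remains empty for the remaining 4 symbols.
The final set ∅ contains no accepting state.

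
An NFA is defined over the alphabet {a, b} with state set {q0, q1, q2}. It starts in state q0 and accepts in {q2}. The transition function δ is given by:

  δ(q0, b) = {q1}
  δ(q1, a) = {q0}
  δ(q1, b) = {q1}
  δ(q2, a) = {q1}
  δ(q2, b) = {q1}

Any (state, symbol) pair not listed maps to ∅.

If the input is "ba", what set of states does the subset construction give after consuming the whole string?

Start in {q0}.
Read 'b': {q0} → {q1}.
Read 'a': {q1} → {q0}.

{q0}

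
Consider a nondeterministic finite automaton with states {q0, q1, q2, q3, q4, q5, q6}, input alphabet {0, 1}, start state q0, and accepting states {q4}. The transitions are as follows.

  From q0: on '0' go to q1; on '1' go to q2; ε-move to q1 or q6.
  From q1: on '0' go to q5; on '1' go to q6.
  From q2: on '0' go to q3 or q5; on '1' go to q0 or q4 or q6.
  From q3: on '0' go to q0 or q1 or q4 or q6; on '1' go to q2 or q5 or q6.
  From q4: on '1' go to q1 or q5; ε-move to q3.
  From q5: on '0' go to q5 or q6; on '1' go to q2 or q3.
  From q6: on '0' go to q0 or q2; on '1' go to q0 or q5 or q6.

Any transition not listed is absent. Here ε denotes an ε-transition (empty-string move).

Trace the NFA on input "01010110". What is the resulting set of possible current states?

Start: ε-closure({q0}) = {q0, q1, q6}.
Read '0': q0→{q1}, q1→{q5}, q6→{q0, q2}; union {q0, q1, q2, q5}; ε-closure = {q0, q1, q2, q5, q6}.
Read '1': q0→{q2}, q1→{q6}, q2→{q0, q4, q6}, q5→{q2, q3}, q6→{q0, q5, q6}; union {q0, q2, q3, q4, q5, q6}; ε-closure = {q0, q1, q2, q3, q4, q5, q6}.
Read '0': q0→{q1}, q1→{q5}, q2→{q3, q5}, q3→{q0, q1, q4, q6}, q4→∅, q5→{q5, q6}, q6→{q0, q2}; now {q0, q1, q2, q3, q4, q5, q6}.
Read '1': q0→{q2}, q1→{q6}, q2→{q0, q4, q6}, q3→{q2, q5, q6}, q4→{q1, q5}, q5→{q2, q3}, q6→{q0, q5, q6}; now {q0, q1, q2, q3, q4, q5, q6}.
Read '0': q0→{q1}, q1→{q5}, q2→{q3, q5}, q3→{q0, q1, q4, q6}, q4→∅, q5→{q5, q6}, q6→{q0, q2}; now {q0, q1, q2, q3, q4, q5, q6}.
Read '1': q0→{q2}, q1→{q6}, q2→{q0, q4, q6}, q3→{q2, q5, q6}, q4→{q1, q5}, q5→{q2, q3}, q6→{q0, q5, q6}; now {q0, q1, q2, q3, q4, q5, q6}.
Read '1': q0→{q2}, q1→{q6}, q2→{q0, q4, q6}, q3→{q2, q5, q6}, q4→{q1, q5}, q5→{q2, q3}, q6→{q0, q5, q6}; now {q0, q1, q2, q3, q4, q5, q6}.
Read '0': q0→{q1}, q1→{q5}, q2→{q3, q5}, q3→{q0, q1, q4, q6}, q4→∅, q5→{q5, q6}, q6→{q0, q2}; now {q0, q1, q2, q3, q4, q5, q6}.

{q0, q1, q2, q3, q4, q5, q6}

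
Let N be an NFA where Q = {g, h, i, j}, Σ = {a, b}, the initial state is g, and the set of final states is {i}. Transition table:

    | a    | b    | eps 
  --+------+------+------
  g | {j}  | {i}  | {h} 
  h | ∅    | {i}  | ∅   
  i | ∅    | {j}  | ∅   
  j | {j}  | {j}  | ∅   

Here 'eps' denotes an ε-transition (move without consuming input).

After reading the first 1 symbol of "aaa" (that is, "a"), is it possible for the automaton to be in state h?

No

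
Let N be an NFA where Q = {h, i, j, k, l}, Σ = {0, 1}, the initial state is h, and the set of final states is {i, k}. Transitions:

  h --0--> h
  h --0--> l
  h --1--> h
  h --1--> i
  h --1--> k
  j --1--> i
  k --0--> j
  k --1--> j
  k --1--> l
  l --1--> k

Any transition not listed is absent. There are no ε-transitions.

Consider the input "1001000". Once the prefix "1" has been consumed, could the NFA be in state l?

No

Start in {h}.
Read '1': h→{h, i, k}; now {h, i, k}.
State l is not in {h, i, k}.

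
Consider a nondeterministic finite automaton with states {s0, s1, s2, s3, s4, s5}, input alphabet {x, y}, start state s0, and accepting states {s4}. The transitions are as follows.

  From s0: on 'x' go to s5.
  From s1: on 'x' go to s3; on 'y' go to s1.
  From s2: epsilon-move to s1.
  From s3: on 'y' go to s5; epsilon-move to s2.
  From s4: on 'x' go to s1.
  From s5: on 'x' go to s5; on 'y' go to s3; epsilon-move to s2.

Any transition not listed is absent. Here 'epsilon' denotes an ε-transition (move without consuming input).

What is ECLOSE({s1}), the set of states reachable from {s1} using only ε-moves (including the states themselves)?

{s1}

Begin with {s1}.
No ε-moves leave this set, so the closure equals the set itself.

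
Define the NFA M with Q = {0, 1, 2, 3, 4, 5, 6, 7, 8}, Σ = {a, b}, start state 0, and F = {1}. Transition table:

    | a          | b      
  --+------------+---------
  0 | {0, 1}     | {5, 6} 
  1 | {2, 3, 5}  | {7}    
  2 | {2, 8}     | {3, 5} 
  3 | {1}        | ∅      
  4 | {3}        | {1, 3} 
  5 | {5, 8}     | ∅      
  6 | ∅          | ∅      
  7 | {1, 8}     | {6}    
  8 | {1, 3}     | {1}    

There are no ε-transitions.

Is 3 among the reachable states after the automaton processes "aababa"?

Yes

Start in {0}.
Read 'a': {0} → {0, 1}.
Read 'a': {0, 1} → {0, 1, 2, 3, 5}.
Read 'b': {0, 1, 2, 3, 5} → {3, 5, 6, 7}.
Read 'a': {3, 5, 6, 7} → {1, 5, 8}.
Read 'b': {1, 5, 8} → {1, 7}.
Read 'a': {1, 7} → {1, 2, 3, 5, 8}.
State 3 is in {1, 2, 3, 5, 8}.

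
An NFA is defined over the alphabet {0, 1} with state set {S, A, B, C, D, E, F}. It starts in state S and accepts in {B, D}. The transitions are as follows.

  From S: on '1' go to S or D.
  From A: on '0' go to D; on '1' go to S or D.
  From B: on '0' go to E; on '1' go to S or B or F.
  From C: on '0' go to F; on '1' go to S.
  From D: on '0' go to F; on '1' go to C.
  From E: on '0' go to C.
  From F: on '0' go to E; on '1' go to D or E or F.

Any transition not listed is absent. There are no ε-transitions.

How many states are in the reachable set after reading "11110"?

1

Start in {S}.
Read '1': {S} → {S, D}.
Read '1': {S, D} → {S, C, D}.
Read '1': {S, C, D} → {S, C, D}.
Read '1': {S, C, D} → {S, C, D}.
Read '0': {S, C, D} → {F}.
That set has 1 state.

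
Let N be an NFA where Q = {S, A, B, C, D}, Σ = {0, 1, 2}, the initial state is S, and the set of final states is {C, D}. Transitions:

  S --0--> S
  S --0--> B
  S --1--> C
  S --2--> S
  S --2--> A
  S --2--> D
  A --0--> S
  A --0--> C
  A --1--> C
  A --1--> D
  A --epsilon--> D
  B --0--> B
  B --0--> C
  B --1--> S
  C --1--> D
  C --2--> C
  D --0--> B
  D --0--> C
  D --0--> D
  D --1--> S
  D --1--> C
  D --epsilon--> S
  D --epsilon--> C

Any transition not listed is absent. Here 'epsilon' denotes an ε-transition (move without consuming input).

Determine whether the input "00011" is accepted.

Yes

Start in {S}.
Read '0': S→{S, B}; now {S, B}.
Read '0': S→{S, B}, B→{B, C}; now {S, B, C}.
Read '0': S→{S, B}, B→{B, C}, C→∅; now {S, B, C}.
Read '1': S→{C}, B→{S}, C→{D}; now {S, C, D}.
Read '1': S→{C}, C→{D}, D→{S, C}; now {S, C, D}.
The final set {S, C, D} contains the accepting states C, D.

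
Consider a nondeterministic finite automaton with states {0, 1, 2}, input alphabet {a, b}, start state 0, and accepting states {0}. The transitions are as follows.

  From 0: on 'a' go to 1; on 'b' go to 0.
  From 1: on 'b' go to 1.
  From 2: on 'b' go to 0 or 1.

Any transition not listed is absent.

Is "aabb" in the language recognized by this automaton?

No

Start in {0}.
Read 'a': 0→{1}; now {1}.
Read 'a': 1→∅; now ∅.
The set is empty and remains empty for the remaining 2 symbols.
The final set ∅ contains no accepting state.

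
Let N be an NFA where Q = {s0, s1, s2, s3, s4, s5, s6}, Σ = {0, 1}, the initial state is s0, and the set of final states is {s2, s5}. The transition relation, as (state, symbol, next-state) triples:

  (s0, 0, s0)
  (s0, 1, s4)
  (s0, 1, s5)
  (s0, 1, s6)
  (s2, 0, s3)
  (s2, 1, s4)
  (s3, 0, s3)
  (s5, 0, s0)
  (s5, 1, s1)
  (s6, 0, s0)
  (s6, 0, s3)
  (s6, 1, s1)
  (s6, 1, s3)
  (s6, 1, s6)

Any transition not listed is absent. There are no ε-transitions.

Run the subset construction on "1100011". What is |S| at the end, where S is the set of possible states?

Start in {s0}.
Read '1': s0→{s4, s5, s6}; now {s4, s5, s6}.
Read '1': s4→∅, s5→{s1}, s6→{s1, s3, s6}; now {s1, s3, s6}.
Read '0': s1→∅, s3→{s3}, s6→{s0, s3}; now {s0, s3}.
Read '0': s0→{s0}, s3→{s3}; now {s0, s3}.
Read '0': s0→{s0}, s3→{s3}; now {s0, s3}.
Read '1': s0→{s4, s5, s6}, s3→∅; now {s4, s5, s6}.
Read '1': s4→∅, s5→{s1}, s6→{s1, s3, s6}; now {s1, s3, s6}.
That set has 3 states.

3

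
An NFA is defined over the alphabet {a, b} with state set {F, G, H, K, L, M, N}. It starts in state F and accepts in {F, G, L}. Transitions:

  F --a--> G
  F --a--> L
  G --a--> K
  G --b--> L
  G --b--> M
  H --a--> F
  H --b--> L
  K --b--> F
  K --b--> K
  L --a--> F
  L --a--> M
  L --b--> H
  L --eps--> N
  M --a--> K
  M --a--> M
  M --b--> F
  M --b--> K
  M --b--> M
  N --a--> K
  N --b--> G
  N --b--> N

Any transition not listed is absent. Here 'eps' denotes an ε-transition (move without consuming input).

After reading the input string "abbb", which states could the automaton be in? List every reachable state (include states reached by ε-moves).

Start in {F}.
Read 'a': F→{G, L}; union {G, L}; ε-closure = {G, L, N}.
Read 'b': G→{L, M}, L→{H}, N→{G, N}; now {G, H, L, M, N}.
Read 'b': G→{L, M}, H→{L}, L→{H}, M→{F, K, M}, N→{G, N}; now {F, G, H, K, L, M, N}.
Read 'b': F→∅, G→{L, M}, H→{L}, K→{F, K}, L→{H}, M→{F, K, M}, N→{G, N}; now {F, G, H, K, L, M, N}.

{F, G, H, K, L, M, N}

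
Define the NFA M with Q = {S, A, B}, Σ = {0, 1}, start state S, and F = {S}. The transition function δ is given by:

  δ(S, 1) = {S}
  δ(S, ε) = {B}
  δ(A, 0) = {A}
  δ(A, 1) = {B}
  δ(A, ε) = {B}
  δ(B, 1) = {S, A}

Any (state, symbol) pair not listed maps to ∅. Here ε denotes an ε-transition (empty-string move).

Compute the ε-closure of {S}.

{S, B}

Begin with {S}.
ε-move S → B; add B.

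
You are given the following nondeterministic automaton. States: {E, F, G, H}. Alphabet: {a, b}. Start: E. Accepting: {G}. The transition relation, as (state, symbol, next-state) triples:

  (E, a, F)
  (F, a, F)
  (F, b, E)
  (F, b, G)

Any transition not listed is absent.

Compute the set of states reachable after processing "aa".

Start in {E}.
Read 'a': {E} → {F}.
Read 'a': {F} → {F}.

{F}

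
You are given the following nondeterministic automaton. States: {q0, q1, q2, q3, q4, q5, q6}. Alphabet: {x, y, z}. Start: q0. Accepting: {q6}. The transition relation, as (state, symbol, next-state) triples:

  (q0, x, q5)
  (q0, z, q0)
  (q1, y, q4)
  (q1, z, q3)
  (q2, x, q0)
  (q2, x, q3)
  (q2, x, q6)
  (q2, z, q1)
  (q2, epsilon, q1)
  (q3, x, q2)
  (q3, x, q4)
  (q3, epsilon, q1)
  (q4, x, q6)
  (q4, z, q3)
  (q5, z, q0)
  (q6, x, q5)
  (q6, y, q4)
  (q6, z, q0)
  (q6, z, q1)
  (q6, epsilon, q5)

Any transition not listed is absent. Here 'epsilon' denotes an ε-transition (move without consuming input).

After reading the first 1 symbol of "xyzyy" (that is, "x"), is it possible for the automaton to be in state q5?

Start in {q0}.
Read 'x': q0→{q5}; now {q5}.
State q5 is in {q5}.

Yes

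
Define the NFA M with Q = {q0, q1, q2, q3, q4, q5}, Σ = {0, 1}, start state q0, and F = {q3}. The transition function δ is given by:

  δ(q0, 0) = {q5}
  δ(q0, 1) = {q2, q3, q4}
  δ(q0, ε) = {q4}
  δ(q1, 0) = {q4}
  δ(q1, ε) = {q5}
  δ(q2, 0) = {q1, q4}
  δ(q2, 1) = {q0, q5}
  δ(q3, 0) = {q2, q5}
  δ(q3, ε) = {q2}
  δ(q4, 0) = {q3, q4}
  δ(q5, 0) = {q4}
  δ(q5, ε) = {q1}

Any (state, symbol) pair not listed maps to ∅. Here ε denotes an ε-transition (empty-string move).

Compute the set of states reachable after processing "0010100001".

{q0, q1, q4, q5}

Start: ε-closure({q0}) = {q0, q4}.
Read '0': q0→{q5}, q4→{q3, q4}; union {q3, q4, q5}; ε-closure = {q1, q2, q3, q4, q5}.
Read '0': q1→{q4}, q2→{q1, q4}, q3→{q2, q5}, q4→{q3, q4}, q5→{q4}; now {q1, q2, q3, q4, q5}.
Read '1': q1→∅, q2→{q0, q5}, q3→∅, q4→∅, q5→∅; union {q0, q5}; ε-closure = {q0, q1, q4, q5}.
Read '0': q0→{q5}, q1→{q4}, q4→{q3, q4}, q5→{q4}; union {q3, q4, q5}; ε-closure = {q1, q2, q3, q4, q5}.
Read '1': q1→∅, q2→{q0, q5}, q3→∅, q4→∅, q5→∅; union {q0, q5}; ε-closure = {q0, q1, q4, q5}.
Read '0': q0→{q5}, q1→{q4}, q4→{q3, q4}, q5→{q4}; union {q3, q4, q5}; ε-closure = {q1, q2, q3, q4, q5}.
Read '0': q1→{q4}, q2→{q1, q4}, q3→{q2, q5}, q4→{q3, q4}, q5→{q4}; now {q1, q2, q3, q4, q5}.
Read '0': q1→{q4}, q2→{q1, q4}, q3→{q2, q5}, q4→{q3, q4}, q5→{q4}; now {q1, q2, q3, q4, q5}.
Read '0': q1→{q4}, q2→{q1, q4}, q3→{q2, q5}, q4→{q3, q4}, q5→{q4}; now {q1, q2, q3, q4, q5}.
Read '1': q1→∅, q2→{q0, q5}, q3→∅, q4→∅, q5→∅; union {q0, q5}; ε-closure = {q0, q1, q4, q5}.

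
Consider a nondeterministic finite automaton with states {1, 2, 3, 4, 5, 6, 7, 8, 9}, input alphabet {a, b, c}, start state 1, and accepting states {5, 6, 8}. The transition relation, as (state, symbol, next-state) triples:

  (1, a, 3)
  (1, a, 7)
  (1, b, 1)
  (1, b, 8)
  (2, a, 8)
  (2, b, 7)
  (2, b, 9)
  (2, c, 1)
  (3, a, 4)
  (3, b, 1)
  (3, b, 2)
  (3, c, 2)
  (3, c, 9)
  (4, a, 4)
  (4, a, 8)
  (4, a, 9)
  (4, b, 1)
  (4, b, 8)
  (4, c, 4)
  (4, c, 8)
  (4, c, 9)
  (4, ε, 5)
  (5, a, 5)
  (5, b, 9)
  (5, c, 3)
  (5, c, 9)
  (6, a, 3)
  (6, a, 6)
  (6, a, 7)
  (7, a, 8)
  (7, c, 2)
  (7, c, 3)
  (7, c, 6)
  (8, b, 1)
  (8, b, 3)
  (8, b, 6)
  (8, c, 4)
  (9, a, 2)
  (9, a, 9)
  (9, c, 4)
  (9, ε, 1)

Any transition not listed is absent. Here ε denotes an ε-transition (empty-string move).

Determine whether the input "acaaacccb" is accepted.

Start in {1}.
Read 'a': {1} → {3, 7}.
Read 'c': {3, 7} → {1, 2, 3, 6, 9}.
Read 'a': {1, 2, 3, 6, 9} → {1, 2, 3, 4, 5, 6, 7, 8, 9}.
Read 'a': {1, 2, 3, 4, 5, 6, 7, 8, 9} → {1, 2, 3, 4, 5, 6, 7, 8, 9}.
Read 'a': {1, 2, 3, 4, 5, 6, 7, 8, 9} → {1, 2, 3, 4, 5, 6, 7, 8, 9}.
Read 'c': {1, 2, 3, 4, 5, 6, 7, 8, 9} → {1, 2, 3, 4, 5, 6, 8, 9}.
Read 'c': {1, 2, 3, 4, 5, 6, 8, 9} → {1, 2, 3, 4, 5, 8, 9}.
Read 'c': {1, 2, 3, 4, 5, 8, 9} → {1, 2, 3, 4, 5, 8, 9}.
Read 'b': {1, 2, 3, 4, 5, 8, 9} → {1, 2, 3, 6, 7, 8, 9}.
The final set {1, 2, 3, 6, 7, 8, 9} contains the accepting states 6, 8.

Yes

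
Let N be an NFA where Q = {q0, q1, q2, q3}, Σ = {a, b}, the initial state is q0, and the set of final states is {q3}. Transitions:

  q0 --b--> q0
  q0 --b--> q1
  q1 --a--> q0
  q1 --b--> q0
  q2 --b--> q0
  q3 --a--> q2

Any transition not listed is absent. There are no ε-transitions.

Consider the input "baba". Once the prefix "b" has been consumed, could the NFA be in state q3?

No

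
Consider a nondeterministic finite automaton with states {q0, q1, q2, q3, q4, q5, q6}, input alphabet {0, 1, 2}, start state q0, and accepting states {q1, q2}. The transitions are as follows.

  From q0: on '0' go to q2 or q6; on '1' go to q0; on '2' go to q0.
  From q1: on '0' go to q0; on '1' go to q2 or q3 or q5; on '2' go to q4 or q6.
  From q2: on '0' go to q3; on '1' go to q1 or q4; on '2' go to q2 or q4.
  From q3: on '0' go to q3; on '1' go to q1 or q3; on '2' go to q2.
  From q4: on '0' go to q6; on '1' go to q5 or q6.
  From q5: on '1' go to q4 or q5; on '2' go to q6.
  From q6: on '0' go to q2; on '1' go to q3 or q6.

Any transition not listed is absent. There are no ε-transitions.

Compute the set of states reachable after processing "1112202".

Start in {q0}.
Read '1': {q0} → {q0}.
Read '1': {q0} → {q0}.
Read '1': {q0} → {q0}.
Read '2': {q0} → {q0}.
Read '2': {q0} → {q0}.
Read '0': {q0} → {q2, q6}.
Read '2': {q2, q6} → {q2, q4}.

{q2, q4}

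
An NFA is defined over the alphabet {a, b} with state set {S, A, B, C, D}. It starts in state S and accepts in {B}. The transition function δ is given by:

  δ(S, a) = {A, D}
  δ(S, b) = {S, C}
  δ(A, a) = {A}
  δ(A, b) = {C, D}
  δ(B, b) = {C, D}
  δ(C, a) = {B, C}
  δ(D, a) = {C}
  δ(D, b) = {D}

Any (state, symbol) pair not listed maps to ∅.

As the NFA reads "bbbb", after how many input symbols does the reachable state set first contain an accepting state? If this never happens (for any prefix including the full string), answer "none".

Start in {S}.
Read 'b': S→{S, C}; now {S, C}.
Read 'b': S→{S, C}, C→∅; now {S, C}.
Read 'b': S→{S, C}, C→∅; now {S, C}.
Read 'b': S→{S, C}, C→∅; now {S, C}.
No reachable set along the way intersects F.

none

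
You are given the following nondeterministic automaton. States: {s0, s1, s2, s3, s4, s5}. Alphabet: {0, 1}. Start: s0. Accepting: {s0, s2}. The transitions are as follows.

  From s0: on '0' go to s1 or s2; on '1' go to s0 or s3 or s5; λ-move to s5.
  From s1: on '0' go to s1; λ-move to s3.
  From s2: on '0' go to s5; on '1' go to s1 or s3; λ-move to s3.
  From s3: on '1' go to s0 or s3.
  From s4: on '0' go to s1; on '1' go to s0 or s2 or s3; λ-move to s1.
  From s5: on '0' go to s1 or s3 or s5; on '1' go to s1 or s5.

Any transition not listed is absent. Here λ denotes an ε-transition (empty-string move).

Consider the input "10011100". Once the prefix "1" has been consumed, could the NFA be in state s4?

No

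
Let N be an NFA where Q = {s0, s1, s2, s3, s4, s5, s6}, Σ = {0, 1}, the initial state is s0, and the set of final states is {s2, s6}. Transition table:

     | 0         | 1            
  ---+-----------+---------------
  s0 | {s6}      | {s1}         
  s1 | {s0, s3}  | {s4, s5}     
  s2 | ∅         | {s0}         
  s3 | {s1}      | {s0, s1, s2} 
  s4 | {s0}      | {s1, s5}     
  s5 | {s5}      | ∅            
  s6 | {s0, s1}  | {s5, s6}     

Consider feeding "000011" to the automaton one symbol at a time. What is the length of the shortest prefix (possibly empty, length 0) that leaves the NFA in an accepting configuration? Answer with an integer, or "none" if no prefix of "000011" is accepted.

1

Start in {s0}.
Read '0': s0→{s6}; now {s6}.
None of the earlier sets intersect F, but {s6} does.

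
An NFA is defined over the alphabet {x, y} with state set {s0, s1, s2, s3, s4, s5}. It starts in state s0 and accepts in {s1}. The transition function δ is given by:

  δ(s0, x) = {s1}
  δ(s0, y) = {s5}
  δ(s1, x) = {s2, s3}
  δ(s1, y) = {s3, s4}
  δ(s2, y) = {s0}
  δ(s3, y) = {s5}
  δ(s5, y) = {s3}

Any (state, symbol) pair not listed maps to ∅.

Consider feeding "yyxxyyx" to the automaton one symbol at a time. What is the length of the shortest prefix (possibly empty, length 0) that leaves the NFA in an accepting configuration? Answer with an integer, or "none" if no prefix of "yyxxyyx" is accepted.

Start in {s0}.
Read 'y': s0→{s5}; now {s5}.
Read 'y': s5→{s3}; now {s3}.
Read 'x': s3→∅; now ∅.
The set is empty and remains empty for the remaining 4 symbols.
No reachable set along the way intersects F.

none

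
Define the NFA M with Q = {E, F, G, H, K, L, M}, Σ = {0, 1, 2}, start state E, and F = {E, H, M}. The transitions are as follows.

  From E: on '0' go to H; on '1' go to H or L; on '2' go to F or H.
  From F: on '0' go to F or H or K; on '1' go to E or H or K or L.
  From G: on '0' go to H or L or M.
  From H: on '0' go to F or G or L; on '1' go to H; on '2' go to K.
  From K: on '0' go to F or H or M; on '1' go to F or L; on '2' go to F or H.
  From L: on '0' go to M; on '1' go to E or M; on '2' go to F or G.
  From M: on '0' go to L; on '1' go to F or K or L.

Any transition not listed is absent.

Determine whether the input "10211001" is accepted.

Yes

Start in {E}.
Read '1': E→{H, L}; now {H, L}.
Read '0': H→{F, G, L}, L→{M}; now {F, G, L, M}.
Read '2': F→∅, G→∅, L→{F, G}, M→∅; now {F, G}.
Read '1': F→{E, H, K, L}, G→∅; now {E, H, K, L}.
Read '1': E→{H, L}, H→{H}, K→{F, L}, L→{E, M}; now {E, F, H, L, M}.
Read '0': E→{H}, F→{F, H, K}, H→{F, G, L}, L→{M}, M→{L}; now {F, G, H, K, L, M}.
Read '0': F→{F, H, K}, G→{H, L, M}, H→{F, G, L}, K→{F, H, M}, L→{M}, M→{L}; now {F, G, H, K, L, M}.
Read '1': F→{E, H, K, L}, G→∅, H→{H}, K→{F, L}, L→{E, M}, M→{F, K, L}; now {E, F, H, K, L, M}.
The final set {E, F, H, K, L, M} contains the accepting states E, H, M.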